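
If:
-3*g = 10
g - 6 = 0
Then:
No Solution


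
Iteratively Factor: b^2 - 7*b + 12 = (b - 3)*(b - 4)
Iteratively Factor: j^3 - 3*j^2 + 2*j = (j - 2)*(j^2 - j) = (j - 2)*(j - 1)*(j)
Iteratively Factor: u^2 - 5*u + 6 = (u - 2)*(u - 3)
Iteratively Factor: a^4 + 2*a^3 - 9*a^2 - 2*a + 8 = (a + 1)*(a^3 + a^2 - 10*a + 8) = (a + 1)*(a + 4)*(a^2 - 3*a + 2) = (a - 2)*(a + 1)*(a + 4)*(a - 1)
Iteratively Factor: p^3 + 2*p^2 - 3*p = (p)*(p^2 + 2*p - 3) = p*(p + 3)*(p - 1)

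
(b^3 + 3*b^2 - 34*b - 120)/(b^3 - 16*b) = (b^2 - b - 30)/(b*(b - 4))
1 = 1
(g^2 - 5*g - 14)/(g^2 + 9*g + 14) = (g - 7)/(g + 7)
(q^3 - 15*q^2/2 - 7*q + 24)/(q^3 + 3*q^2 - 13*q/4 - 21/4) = 2*(q^2 - 6*q - 16)/(2*q^2 + 9*q + 7)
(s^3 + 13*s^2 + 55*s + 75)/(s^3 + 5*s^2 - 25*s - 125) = (s + 3)/(s - 5)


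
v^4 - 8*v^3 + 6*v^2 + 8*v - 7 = (v - 7)*(v - 1)^2*(v + 1)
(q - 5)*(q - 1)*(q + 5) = q^3 - q^2 - 25*q + 25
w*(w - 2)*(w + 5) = w^3 + 3*w^2 - 10*w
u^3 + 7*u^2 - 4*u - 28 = (u - 2)*(u + 2)*(u + 7)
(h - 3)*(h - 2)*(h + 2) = h^3 - 3*h^2 - 4*h + 12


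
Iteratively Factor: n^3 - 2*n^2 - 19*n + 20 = (n - 1)*(n^2 - n - 20) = (n - 1)*(n + 4)*(n - 5)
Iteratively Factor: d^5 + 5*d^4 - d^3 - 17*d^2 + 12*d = (d)*(d^4 + 5*d^3 - d^2 - 17*d + 12) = d*(d - 1)*(d^3 + 6*d^2 + 5*d - 12) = d*(d - 1)*(d + 4)*(d^2 + 2*d - 3) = d*(d - 1)*(d + 3)*(d + 4)*(d - 1)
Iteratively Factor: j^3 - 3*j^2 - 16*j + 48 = (j + 4)*(j^2 - 7*j + 12) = (j - 3)*(j + 4)*(j - 4)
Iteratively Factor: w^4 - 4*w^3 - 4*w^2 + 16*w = (w - 4)*(w^3 - 4*w) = (w - 4)*(w + 2)*(w^2 - 2*w) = w*(w - 4)*(w + 2)*(w - 2)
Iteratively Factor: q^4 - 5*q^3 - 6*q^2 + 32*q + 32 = (q - 4)*(q^3 - q^2 - 10*q - 8) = (q - 4)^2*(q^2 + 3*q + 2) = (q - 4)^2*(q + 1)*(q + 2)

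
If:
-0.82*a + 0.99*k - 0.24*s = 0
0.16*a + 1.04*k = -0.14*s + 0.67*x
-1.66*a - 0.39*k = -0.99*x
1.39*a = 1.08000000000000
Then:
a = 0.78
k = 0.83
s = 0.76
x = 1.63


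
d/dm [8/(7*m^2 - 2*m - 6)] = 16*(1 - 7*m)/(-7*m^2 + 2*m + 6)^2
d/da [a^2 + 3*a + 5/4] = 2*a + 3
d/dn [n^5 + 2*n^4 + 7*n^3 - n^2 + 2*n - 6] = 5*n^4 + 8*n^3 + 21*n^2 - 2*n + 2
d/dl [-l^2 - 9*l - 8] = -2*l - 9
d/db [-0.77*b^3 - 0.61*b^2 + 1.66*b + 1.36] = -2.31*b^2 - 1.22*b + 1.66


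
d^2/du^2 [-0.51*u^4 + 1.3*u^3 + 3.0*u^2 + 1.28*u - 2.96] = -6.12*u^2 + 7.8*u + 6.0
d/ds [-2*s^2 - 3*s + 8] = -4*s - 3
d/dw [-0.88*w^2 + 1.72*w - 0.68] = 1.72 - 1.76*w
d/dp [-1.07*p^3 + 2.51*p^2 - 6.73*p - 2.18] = -3.21*p^2 + 5.02*p - 6.73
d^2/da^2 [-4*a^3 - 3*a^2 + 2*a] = -24*a - 6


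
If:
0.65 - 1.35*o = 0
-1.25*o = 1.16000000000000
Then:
No Solution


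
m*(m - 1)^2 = m^3 - 2*m^2 + m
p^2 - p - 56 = (p - 8)*(p + 7)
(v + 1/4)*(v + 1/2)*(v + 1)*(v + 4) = v^4 + 23*v^3/4 + 63*v^2/8 + 29*v/8 + 1/2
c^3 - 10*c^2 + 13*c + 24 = (c - 8)*(c - 3)*(c + 1)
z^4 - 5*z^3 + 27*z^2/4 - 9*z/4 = z*(z - 3)*(z - 3/2)*(z - 1/2)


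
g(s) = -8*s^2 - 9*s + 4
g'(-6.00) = 87.00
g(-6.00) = -230.00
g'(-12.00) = 183.00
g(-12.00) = -1040.00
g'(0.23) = -12.68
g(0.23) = 1.51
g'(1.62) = -34.92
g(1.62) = -31.58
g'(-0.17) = -6.28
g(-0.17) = 5.30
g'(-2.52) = 31.32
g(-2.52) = -24.12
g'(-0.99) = 6.84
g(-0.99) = 5.07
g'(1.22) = -28.52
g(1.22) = -18.89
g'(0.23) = -12.68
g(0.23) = 1.51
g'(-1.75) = 19.00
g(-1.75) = -4.75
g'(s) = -16*s - 9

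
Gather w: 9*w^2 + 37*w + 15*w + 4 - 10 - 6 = 9*w^2 + 52*w - 12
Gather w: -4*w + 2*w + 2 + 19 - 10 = 11 - 2*w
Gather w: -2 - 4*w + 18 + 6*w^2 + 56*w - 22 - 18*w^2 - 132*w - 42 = -12*w^2 - 80*w - 48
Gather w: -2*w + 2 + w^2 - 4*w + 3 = w^2 - 6*w + 5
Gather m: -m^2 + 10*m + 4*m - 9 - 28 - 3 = -m^2 + 14*m - 40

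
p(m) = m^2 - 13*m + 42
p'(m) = 2*m - 13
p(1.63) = 23.47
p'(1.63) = -9.74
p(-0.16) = 44.11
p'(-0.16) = -13.32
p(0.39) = 37.08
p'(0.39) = -12.22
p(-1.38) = 61.84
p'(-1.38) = -15.76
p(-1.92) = 70.65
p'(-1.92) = -16.84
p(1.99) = 20.09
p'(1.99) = -9.02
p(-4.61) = 123.18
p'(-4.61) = -22.22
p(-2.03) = 72.51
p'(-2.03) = -17.06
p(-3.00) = 90.00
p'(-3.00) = -19.00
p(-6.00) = 156.00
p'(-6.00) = -25.00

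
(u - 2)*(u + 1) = u^2 - u - 2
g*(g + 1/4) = g^2 + g/4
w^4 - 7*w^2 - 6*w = w*(w - 3)*(w + 1)*(w + 2)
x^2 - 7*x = x*(x - 7)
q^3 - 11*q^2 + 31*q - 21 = (q - 7)*(q - 3)*(q - 1)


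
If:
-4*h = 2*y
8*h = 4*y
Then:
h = 0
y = 0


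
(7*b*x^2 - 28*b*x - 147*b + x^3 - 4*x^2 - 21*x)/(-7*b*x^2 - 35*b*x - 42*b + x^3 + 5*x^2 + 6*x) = (7*b*x - 49*b + x^2 - 7*x)/(-7*b*x - 14*b + x^2 + 2*x)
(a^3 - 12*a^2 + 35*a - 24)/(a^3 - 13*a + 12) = (a - 8)/(a + 4)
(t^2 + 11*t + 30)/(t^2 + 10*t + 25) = (t + 6)/(t + 5)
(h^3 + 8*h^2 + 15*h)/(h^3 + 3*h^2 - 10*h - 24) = h*(h^2 + 8*h + 15)/(h^3 + 3*h^2 - 10*h - 24)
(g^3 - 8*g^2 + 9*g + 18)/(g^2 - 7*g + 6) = (g^2 - 2*g - 3)/(g - 1)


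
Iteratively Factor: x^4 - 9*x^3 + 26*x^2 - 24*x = (x)*(x^3 - 9*x^2 + 26*x - 24) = x*(x - 2)*(x^2 - 7*x + 12) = x*(x - 3)*(x - 2)*(x - 4)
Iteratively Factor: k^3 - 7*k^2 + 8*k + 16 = (k + 1)*(k^2 - 8*k + 16) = (k - 4)*(k + 1)*(k - 4)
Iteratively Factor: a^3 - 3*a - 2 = (a + 1)*(a^2 - a - 2) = (a + 1)^2*(a - 2)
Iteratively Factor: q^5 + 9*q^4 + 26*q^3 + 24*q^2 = (q + 4)*(q^4 + 5*q^3 + 6*q^2) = (q + 3)*(q + 4)*(q^3 + 2*q^2) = (q + 2)*(q + 3)*(q + 4)*(q^2) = q*(q + 2)*(q + 3)*(q + 4)*(q)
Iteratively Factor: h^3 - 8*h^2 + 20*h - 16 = (h - 2)*(h^2 - 6*h + 8) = (h - 4)*(h - 2)*(h - 2)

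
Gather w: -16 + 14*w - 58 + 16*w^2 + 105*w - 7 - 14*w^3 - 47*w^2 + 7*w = -14*w^3 - 31*w^2 + 126*w - 81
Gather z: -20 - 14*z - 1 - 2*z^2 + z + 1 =-2*z^2 - 13*z - 20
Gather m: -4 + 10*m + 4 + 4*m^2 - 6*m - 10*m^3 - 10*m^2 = -10*m^3 - 6*m^2 + 4*m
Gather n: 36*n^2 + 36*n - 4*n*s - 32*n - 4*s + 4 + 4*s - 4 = 36*n^2 + n*(4 - 4*s)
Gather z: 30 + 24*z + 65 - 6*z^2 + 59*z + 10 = -6*z^2 + 83*z + 105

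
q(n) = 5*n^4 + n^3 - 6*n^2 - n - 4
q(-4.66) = 2127.01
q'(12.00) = 34847.00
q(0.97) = -5.28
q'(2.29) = 227.43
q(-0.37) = -4.41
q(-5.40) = 3920.50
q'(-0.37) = 2.84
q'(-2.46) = -251.06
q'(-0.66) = 2.48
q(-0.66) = -5.29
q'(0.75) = 0.12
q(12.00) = 104528.00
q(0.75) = -6.12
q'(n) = 20*n^3 + 3*n^2 - 12*n - 1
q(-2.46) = 130.37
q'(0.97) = 8.44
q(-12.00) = 101096.00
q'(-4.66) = -1903.83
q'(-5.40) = -2998.00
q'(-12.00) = -33985.00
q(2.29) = 111.76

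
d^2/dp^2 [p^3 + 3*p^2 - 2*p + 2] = 6*p + 6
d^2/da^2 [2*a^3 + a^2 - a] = 12*a + 2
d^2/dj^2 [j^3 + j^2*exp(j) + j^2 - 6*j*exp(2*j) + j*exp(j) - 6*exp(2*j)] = j^2*exp(j) - 24*j*exp(2*j) + 5*j*exp(j) + 6*j - 48*exp(2*j) + 4*exp(j) + 2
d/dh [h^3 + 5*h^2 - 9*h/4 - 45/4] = 3*h^2 + 10*h - 9/4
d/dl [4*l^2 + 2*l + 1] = 8*l + 2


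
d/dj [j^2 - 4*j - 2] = 2*j - 4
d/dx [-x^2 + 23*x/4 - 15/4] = 23/4 - 2*x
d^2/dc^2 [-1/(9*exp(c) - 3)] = (-3*exp(c) - 1)*exp(c)/(3*exp(c) - 1)^3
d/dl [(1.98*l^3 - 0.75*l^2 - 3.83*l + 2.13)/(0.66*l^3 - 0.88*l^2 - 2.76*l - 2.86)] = (-1.2474*l^4 - 5.874*l^3 - 22.5062*l^2 + 8.0388*l + 16.8326)/(0.4356*l^6 - 1.1616*l^5 - 2.8688*l^4 + 1.0824*l^3 + 12.6512*l^2 + 15.7872*l + 8.1796)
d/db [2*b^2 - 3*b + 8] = 4*b - 3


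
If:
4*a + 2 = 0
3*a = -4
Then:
No Solution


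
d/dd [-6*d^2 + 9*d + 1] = 9 - 12*d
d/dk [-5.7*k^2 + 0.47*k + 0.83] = 0.47 - 11.4*k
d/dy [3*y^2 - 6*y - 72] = 6*y - 6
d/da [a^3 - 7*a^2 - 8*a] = 3*a^2 - 14*a - 8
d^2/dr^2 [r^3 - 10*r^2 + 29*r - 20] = 6*r - 20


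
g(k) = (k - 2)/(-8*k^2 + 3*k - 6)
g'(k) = (k - 2)*(16*k - 3)/(-8*k^2 + 3*k - 6)^2 + 1/(-8*k^2 + 3*k - 6)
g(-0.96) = 0.18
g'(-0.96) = 0.14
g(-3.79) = 0.04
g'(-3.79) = 0.01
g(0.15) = 0.32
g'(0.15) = -0.14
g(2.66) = -0.01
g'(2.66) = -0.01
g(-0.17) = 0.32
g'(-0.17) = 0.12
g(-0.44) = 0.28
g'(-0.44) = 0.20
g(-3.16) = 0.05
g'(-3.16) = 0.02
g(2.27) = -0.01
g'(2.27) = -0.02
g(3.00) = -0.01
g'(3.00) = -0.00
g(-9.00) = 0.02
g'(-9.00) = 0.00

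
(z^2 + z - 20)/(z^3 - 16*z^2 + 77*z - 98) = (z^2 + z - 20)/(z^3 - 16*z^2 + 77*z - 98)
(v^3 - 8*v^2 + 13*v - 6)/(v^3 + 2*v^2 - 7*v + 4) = (v - 6)/(v + 4)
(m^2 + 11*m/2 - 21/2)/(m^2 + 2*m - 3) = (2*m^2 + 11*m - 21)/(2*(m^2 + 2*m - 3))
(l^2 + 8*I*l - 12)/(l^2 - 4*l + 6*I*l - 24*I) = (l + 2*I)/(l - 4)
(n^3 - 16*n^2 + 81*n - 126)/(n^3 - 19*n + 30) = (n^2 - 13*n + 42)/(n^2 + 3*n - 10)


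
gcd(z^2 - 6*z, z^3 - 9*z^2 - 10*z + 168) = z - 6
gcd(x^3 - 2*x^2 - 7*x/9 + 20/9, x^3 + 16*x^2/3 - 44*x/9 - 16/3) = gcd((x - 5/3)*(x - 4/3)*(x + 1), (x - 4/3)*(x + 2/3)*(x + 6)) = x - 4/3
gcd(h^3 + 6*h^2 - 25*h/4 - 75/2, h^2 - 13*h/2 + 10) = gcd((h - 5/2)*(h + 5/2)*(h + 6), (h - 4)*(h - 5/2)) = h - 5/2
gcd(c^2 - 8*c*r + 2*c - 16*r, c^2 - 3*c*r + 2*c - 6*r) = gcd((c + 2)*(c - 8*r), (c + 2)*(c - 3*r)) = c + 2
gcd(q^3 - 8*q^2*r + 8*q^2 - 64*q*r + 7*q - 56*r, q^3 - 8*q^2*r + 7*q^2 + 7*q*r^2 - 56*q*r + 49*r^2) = q + 7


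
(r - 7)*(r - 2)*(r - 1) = r^3 - 10*r^2 + 23*r - 14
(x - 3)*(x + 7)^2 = x^3 + 11*x^2 + 7*x - 147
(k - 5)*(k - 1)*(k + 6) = k^3 - 31*k + 30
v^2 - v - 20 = (v - 5)*(v + 4)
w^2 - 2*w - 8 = (w - 4)*(w + 2)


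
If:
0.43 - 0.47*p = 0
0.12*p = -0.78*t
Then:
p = 0.91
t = -0.14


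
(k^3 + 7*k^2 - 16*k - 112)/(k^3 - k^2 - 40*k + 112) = (k + 4)/(k - 4)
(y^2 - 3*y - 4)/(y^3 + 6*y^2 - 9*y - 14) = (y - 4)/(y^2 + 5*y - 14)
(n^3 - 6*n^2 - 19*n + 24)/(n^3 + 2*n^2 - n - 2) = (n^2 - 5*n - 24)/(n^2 + 3*n + 2)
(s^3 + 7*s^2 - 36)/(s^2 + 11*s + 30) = (s^2 + s - 6)/(s + 5)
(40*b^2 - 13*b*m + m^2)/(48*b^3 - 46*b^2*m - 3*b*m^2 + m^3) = (5*b - m)/(6*b^2 - 5*b*m - m^2)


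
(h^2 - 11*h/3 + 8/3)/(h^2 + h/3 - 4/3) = (3*h - 8)/(3*h + 4)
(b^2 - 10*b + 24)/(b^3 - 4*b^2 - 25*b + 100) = (b - 6)/(b^2 - 25)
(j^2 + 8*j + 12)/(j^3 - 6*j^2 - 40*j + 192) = (j + 2)/(j^2 - 12*j + 32)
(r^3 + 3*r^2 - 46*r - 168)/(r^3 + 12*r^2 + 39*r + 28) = (r^2 - r - 42)/(r^2 + 8*r + 7)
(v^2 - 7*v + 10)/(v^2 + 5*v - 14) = (v - 5)/(v + 7)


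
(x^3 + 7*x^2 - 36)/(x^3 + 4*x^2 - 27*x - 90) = (x - 2)/(x - 5)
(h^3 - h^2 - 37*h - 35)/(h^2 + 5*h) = h - 6 - 7/h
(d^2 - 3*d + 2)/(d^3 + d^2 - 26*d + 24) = (d - 2)/(d^2 + 2*d - 24)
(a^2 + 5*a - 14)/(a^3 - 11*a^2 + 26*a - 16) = (a + 7)/(a^2 - 9*a + 8)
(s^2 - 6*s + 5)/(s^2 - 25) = (s - 1)/(s + 5)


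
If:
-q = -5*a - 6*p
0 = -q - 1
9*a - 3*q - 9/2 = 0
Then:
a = 1/6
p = -11/36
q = -1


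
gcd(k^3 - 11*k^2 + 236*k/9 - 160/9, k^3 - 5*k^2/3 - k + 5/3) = k - 5/3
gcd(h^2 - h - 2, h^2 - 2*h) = h - 2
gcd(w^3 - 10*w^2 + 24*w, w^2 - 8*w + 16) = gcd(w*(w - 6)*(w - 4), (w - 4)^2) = w - 4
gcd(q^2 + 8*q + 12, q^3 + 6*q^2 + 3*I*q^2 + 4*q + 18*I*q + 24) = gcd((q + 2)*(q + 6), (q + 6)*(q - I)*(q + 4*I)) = q + 6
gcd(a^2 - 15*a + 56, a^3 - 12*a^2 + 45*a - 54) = 1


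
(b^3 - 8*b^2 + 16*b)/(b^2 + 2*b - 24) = b*(b - 4)/(b + 6)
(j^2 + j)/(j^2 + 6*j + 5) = j/(j + 5)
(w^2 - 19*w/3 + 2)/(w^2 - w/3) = (w - 6)/w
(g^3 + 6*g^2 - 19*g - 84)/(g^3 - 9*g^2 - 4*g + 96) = (g + 7)/(g - 8)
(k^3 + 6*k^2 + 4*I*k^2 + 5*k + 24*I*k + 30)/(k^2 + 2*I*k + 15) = (k^2 + k*(6 - I) - 6*I)/(k - 3*I)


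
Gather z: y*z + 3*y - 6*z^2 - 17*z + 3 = 3*y - 6*z^2 + z*(y - 17) + 3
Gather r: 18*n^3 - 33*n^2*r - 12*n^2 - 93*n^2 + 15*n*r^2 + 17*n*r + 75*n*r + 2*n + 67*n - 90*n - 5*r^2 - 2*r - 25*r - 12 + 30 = 18*n^3 - 105*n^2 - 21*n + r^2*(15*n - 5) + r*(-33*n^2 + 92*n - 27) + 18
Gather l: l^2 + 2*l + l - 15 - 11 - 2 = l^2 + 3*l - 28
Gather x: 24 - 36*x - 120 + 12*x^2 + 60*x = 12*x^2 + 24*x - 96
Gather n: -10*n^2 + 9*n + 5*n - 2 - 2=-10*n^2 + 14*n - 4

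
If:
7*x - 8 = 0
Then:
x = 8/7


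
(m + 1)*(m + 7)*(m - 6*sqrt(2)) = m^3 - 6*sqrt(2)*m^2 + 8*m^2 - 48*sqrt(2)*m + 7*m - 42*sqrt(2)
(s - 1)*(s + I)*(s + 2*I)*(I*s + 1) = I*s^4 - 2*s^3 - I*s^3 + 2*s^2 + I*s^2 - 2*s - I*s + 2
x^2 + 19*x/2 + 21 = (x + 7/2)*(x + 6)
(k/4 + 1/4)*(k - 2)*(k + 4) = k^3/4 + 3*k^2/4 - 3*k/2 - 2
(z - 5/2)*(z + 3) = z^2 + z/2 - 15/2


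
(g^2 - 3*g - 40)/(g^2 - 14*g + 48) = (g + 5)/(g - 6)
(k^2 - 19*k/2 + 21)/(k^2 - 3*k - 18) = (k - 7/2)/(k + 3)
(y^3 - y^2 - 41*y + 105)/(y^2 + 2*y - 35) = y - 3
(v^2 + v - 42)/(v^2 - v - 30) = (v + 7)/(v + 5)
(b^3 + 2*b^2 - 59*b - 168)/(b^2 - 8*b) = b + 10 + 21/b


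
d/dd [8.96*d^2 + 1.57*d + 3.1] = 17.92*d + 1.57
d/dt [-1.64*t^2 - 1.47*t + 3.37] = -3.28*t - 1.47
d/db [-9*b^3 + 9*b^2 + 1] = 9*b*(2 - 3*b)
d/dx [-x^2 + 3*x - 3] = 3 - 2*x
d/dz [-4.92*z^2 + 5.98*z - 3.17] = 5.98 - 9.84*z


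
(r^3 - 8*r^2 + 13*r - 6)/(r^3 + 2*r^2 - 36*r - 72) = (r^2 - 2*r + 1)/(r^2 + 8*r + 12)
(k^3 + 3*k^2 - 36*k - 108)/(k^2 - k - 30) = (k^2 + 9*k + 18)/(k + 5)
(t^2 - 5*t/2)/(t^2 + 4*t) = (t - 5/2)/(t + 4)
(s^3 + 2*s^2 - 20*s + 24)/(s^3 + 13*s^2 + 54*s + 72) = (s^2 - 4*s + 4)/(s^2 + 7*s + 12)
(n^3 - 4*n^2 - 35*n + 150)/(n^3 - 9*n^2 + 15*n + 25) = (n + 6)/(n + 1)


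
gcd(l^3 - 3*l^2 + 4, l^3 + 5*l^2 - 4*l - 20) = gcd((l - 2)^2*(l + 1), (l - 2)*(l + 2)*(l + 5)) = l - 2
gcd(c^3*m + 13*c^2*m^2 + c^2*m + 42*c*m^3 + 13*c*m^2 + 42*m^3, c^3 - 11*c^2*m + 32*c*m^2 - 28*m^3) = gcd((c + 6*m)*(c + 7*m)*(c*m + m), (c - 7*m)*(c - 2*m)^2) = 1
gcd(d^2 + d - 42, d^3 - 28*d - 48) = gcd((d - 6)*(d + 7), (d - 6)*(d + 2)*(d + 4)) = d - 6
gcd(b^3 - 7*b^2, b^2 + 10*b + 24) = 1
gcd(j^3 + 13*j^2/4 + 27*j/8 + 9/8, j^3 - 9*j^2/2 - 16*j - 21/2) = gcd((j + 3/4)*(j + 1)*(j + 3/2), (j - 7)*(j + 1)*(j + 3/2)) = j^2 + 5*j/2 + 3/2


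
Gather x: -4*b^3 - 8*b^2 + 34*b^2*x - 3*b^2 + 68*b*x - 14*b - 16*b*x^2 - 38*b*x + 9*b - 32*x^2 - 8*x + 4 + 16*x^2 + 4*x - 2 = -4*b^3 - 11*b^2 - 5*b + x^2*(-16*b - 16) + x*(34*b^2 + 30*b - 4) + 2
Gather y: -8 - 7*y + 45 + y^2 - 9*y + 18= y^2 - 16*y + 55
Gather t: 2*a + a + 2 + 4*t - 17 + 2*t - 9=3*a + 6*t - 24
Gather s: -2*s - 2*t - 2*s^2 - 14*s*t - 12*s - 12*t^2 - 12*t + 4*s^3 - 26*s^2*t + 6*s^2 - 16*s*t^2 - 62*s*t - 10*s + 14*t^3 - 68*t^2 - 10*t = 4*s^3 + s^2*(4 - 26*t) + s*(-16*t^2 - 76*t - 24) + 14*t^3 - 80*t^2 - 24*t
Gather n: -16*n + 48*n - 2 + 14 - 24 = 32*n - 12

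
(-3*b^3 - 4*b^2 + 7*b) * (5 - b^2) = 3*b^5 + 4*b^4 - 22*b^3 - 20*b^2 + 35*b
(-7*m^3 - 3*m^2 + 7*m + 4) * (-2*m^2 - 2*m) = 14*m^5 + 20*m^4 - 8*m^3 - 22*m^2 - 8*m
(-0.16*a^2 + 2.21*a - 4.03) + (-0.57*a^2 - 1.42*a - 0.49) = -0.73*a^2 + 0.79*a - 4.52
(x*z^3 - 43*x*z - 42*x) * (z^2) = x*z^5 - 43*x*z^3 - 42*x*z^2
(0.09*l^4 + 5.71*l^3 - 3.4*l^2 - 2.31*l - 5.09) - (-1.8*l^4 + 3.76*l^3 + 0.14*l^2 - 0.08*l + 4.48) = 1.89*l^4 + 1.95*l^3 - 3.54*l^2 - 2.23*l - 9.57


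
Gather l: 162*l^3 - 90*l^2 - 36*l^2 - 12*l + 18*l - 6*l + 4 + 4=162*l^3 - 126*l^2 + 8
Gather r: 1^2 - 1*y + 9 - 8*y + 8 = 18 - 9*y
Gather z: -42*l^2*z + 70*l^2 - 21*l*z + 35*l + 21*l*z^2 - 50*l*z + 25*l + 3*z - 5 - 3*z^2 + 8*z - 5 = 70*l^2 + 60*l + z^2*(21*l - 3) + z*(-42*l^2 - 71*l + 11) - 10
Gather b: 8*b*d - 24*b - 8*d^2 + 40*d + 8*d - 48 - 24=b*(8*d - 24) - 8*d^2 + 48*d - 72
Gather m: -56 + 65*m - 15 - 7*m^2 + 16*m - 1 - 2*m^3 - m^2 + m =-2*m^3 - 8*m^2 + 82*m - 72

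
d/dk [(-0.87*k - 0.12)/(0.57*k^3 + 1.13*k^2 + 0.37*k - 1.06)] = (0.9918*k^3 + 1.1883*k^2 + 0.2712*k + 0.9666)/(0.3249*k^6 + 1.2882*k^5 + 1.6987*k^4 - 0.3722*k^3 - 2.2587*k^2 - 0.7844*k + 1.1236)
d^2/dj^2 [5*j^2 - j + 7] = 10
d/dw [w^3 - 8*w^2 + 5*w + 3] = 3*w^2 - 16*w + 5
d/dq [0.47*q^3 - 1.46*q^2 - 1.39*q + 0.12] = 1.41*q^2 - 2.92*q - 1.39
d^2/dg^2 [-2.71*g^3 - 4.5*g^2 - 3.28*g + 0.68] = -16.26*g - 9.0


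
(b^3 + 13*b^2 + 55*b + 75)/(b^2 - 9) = (b^2 + 10*b + 25)/(b - 3)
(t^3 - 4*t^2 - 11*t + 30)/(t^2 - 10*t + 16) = (t^2 - 2*t - 15)/(t - 8)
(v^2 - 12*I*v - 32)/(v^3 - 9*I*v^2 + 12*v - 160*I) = (v - 4*I)/(v^2 - I*v + 20)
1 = 1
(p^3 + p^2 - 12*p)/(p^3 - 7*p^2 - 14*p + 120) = p*(p - 3)/(p^2 - 11*p + 30)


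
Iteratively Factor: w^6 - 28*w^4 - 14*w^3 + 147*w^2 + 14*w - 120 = (w + 4)*(w^5 - 4*w^4 - 12*w^3 + 34*w^2 + 11*w - 30) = (w + 3)*(w + 4)*(w^4 - 7*w^3 + 9*w^2 + 7*w - 10) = (w - 2)*(w + 3)*(w + 4)*(w^3 - 5*w^2 - w + 5) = (w - 2)*(w - 1)*(w + 3)*(w + 4)*(w^2 - 4*w - 5) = (w - 5)*(w - 2)*(w - 1)*(w + 3)*(w + 4)*(w + 1)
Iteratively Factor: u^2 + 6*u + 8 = (u + 2)*(u + 4)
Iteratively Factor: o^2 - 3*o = (o)*(o - 3)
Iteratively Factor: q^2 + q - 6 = (q - 2)*(q + 3)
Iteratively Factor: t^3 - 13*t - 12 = (t - 4)*(t^2 + 4*t + 3) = (t - 4)*(t + 3)*(t + 1)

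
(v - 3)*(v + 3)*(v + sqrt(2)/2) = v^3 + sqrt(2)*v^2/2 - 9*v - 9*sqrt(2)/2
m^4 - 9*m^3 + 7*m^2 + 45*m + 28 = (m - 7)*(m - 4)*(m + 1)^2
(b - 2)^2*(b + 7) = b^3 + 3*b^2 - 24*b + 28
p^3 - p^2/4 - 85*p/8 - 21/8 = (p - 7/2)*(p + 1/4)*(p + 3)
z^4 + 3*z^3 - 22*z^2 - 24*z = z*(z - 4)*(z + 1)*(z + 6)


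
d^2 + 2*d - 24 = (d - 4)*(d + 6)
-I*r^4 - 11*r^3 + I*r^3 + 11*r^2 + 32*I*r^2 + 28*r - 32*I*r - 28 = (r - 7*I)*(r - 2*I)^2*(-I*r + I)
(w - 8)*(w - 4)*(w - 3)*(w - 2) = w^4 - 17*w^3 + 98*w^2 - 232*w + 192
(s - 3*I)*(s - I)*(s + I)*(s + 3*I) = s^4 + 10*s^2 + 9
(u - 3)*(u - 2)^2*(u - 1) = u^4 - 8*u^3 + 23*u^2 - 28*u + 12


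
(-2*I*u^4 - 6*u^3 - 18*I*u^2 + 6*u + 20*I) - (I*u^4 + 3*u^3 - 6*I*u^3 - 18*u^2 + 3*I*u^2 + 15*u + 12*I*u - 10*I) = -3*I*u^4 - 9*u^3 + 6*I*u^3 + 18*u^2 - 21*I*u^2 - 9*u - 12*I*u + 30*I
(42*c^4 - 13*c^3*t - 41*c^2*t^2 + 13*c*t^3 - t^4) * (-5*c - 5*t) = -210*c^5 - 145*c^4*t + 270*c^3*t^2 + 140*c^2*t^3 - 60*c*t^4 + 5*t^5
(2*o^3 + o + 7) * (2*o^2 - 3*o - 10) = 4*o^5 - 6*o^4 - 18*o^3 + 11*o^2 - 31*o - 70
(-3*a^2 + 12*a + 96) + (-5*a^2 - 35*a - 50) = -8*a^2 - 23*a + 46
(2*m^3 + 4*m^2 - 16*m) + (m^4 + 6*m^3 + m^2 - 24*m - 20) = m^4 + 8*m^3 + 5*m^2 - 40*m - 20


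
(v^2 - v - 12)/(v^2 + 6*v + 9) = (v - 4)/(v + 3)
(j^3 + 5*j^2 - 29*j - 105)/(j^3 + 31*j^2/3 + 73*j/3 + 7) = 3*(j - 5)/(3*j + 1)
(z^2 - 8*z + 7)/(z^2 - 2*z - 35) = (z - 1)/(z + 5)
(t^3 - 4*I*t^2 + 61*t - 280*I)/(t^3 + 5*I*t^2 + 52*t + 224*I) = (t - 5*I)/(t + 4*I)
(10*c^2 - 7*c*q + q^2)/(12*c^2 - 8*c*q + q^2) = (-5*c + q)/(-6*c + q)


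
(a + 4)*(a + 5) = a^2 + 9*a + 20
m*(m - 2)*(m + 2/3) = m^3 - 4*m^2/3 - 4*m/3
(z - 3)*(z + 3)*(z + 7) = z^3 + 7*z^2 - 9*z - 63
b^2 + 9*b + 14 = (b + 2)*(b + 7)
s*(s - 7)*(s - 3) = s^3 - 10*s^2 + 21*s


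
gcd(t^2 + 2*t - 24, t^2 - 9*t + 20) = t - 4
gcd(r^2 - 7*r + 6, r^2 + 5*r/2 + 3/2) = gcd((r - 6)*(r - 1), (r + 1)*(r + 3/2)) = 1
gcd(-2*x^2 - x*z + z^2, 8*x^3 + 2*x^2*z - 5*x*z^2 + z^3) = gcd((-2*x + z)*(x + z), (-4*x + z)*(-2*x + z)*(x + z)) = 2*x^2 + x*z - z^2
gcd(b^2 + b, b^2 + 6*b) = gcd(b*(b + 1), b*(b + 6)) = b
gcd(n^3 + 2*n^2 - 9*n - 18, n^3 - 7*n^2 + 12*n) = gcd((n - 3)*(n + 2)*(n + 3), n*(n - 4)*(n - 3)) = n - 3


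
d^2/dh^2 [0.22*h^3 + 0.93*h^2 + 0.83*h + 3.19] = 1.32*h + 1.86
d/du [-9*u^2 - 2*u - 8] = -18*u - 2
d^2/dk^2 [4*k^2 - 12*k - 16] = 8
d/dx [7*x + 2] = 7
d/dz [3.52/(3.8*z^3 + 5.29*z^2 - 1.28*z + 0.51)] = (-40.128*z^2 - 37.2416*z + 4.5056)/(3.8*z^3 + 5.29*z^2 - 1.28*z + 0.51)^2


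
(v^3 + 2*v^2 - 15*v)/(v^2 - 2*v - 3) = v*(v + 5)/(v + 1)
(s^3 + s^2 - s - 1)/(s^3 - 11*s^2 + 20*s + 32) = (s^2 - 1)/(s^2 - 12*s + 32)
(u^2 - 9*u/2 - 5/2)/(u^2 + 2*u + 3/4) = 2*(u - 5)/(2*u + 3)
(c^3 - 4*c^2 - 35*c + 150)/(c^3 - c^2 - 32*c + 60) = (c - 5)/(c - 2)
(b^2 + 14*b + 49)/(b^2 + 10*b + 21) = (b + 7)/(b + 3)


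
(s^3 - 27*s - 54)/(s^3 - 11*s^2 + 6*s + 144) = (s + 3)/(s - 8)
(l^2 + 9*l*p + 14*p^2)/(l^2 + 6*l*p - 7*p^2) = (-l - 2*p)/(-l + p)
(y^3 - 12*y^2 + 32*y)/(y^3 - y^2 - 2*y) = (-y^2 + 12*y - 32)/(-y^2 + y + 2)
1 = 1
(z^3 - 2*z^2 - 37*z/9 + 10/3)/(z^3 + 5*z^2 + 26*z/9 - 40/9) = (z - 3)/(z + 4)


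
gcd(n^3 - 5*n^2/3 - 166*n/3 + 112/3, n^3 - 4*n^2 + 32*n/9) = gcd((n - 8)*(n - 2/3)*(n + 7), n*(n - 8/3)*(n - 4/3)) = 1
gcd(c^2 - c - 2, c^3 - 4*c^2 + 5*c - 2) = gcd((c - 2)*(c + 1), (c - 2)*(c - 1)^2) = c - 2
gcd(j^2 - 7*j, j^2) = j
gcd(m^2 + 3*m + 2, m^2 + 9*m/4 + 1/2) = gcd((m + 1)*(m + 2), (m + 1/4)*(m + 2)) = m + 2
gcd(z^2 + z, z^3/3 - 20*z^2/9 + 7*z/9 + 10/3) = z + 1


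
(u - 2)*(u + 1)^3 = u^4 + u^3 - 3*u^2 - 5*u - 2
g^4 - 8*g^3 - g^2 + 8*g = g*(g - 8)*(g - 1)*(g + 1)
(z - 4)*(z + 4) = z^2 - 16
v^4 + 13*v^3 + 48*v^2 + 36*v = v*(v + 1)*(v + 6)^2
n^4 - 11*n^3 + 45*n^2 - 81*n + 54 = (n - 3)^3*(n - 2)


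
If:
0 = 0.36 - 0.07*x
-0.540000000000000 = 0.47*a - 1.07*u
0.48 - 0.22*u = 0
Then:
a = 3.82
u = 2.18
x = 5.14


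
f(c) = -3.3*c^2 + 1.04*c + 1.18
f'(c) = 1.04 - 6.6*c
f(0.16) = 1.26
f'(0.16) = -0.02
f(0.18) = 1.26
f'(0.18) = -0.15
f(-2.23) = -17.55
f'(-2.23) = 15.76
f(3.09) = -27.12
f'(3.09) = -19.35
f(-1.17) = -4.55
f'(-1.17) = 8.76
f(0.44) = 1.00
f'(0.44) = -1.86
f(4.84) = -71.09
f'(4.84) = -30.90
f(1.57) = -5.32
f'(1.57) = -9.32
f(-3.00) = -31.64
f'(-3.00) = 20.84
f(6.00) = -111.38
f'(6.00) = -38.56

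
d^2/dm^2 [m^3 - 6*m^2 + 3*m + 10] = 6*m - 12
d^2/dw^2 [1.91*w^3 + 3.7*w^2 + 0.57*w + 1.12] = 11.46*w + 7.4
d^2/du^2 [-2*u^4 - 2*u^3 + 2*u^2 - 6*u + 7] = -24*u^2 - 12*u + 4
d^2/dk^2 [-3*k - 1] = 0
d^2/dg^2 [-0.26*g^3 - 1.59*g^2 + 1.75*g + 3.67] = -1.56*g - 3.18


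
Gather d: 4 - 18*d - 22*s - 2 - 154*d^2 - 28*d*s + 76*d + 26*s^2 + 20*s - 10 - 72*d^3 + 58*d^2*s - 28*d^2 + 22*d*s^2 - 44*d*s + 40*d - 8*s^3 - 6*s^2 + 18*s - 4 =-72*d^3 + d^2*(58*s - 182) + d*(22*s^2 - 72*s + 98) - 8*s^3 + 20*s^2 + 16*s - 12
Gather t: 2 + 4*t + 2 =4*t + 4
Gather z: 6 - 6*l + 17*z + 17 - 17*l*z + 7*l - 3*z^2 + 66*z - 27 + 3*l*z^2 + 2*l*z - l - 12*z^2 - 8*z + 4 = z^2*(3*l - 15) + z*(75 - 15*l)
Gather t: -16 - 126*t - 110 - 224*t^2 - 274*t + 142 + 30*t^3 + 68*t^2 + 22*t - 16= 30*t^3 - 156*t^2 - 378*t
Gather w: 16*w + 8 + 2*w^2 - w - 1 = 2*w^2 + 15*w + 7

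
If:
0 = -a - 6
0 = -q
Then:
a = -6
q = 0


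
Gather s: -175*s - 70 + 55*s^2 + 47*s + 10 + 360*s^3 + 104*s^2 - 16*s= 360*s^3 + 159*s^2 - 144*s - 60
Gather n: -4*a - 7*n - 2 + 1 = -4*a - 7*n - 1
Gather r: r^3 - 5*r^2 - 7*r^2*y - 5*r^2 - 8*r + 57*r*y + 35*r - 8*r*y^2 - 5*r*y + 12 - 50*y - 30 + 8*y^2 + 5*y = r^3 + r^2*(-7*y - 10) + r*(-8*y^2 + 52*y + 27) + 8*y^2 - 45*y - 18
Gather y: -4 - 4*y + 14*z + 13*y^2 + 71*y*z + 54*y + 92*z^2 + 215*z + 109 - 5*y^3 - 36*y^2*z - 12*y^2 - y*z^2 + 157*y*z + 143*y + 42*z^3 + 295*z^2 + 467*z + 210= -5*y^3 + y^2*(1 - 36*z) + y*(-z^2 + 228*z + 193) + 42*z^3 + 387*z^2 + 696*z + 315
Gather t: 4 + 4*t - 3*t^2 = -3*t^2 + 4*t + 4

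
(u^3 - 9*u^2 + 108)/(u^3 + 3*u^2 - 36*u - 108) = (u - 6)/(u + 6)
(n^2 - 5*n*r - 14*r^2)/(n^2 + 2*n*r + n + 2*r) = (n - 7*r)/(n + 1)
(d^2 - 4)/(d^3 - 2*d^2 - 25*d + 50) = (d + 2)/(d^2 - 25)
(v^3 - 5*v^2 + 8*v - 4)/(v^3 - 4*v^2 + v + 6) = (v^2 - 3*v + 2)/(v^2 - 2*v - 3)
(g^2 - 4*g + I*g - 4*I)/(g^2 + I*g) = (g - 4)/g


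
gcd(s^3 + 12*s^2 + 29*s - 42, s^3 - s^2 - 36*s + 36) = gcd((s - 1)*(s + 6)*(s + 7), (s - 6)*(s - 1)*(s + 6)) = s^2 + 5*s - 6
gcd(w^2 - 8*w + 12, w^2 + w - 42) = w - 6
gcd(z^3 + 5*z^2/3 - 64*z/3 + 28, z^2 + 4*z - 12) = z^2 + 4*z - 12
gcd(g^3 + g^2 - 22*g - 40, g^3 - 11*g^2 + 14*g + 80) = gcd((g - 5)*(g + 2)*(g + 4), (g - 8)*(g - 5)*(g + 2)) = g^2 - 3*g - 10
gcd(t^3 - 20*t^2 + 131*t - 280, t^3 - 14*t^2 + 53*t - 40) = t^2 - 13*t + 40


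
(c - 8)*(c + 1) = c^2 - 7*c - 8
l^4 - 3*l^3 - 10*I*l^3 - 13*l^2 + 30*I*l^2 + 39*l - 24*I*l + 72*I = (l - 3)*(l - 8*I)*(l - 3*I)*(l + I)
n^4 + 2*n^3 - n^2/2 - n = n*(n + 2)*(n - sqrt(2)/2)*(n + sqrt(2)/2)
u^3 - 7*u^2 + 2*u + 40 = (u - 5)*(u - 4)*(u + 2)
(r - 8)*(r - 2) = r^2 - 10*r + 16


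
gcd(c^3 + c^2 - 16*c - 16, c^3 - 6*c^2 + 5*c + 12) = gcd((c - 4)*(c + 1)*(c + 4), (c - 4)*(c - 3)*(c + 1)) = c^2 - 3*c - 4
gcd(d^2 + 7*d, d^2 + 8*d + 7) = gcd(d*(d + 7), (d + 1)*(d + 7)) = d + 7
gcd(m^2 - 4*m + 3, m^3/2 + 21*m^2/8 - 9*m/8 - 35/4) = 1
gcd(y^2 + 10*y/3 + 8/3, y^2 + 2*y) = y + 2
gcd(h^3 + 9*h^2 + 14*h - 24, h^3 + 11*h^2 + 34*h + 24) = h^2 + 10*h + 24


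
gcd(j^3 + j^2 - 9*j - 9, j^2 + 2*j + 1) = j + 1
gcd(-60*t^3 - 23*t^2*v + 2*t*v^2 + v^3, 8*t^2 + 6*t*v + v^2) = 4*t + v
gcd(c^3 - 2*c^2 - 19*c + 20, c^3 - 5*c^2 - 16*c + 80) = c^2 - c - 20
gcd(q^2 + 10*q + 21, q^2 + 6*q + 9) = q + 3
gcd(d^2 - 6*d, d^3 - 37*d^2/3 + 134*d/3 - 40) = d - 6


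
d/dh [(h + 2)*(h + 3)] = 2*h + 5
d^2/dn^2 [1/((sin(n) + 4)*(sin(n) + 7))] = (-4*sin(n)^4 - 33*sin(n)^3 - 3*sin(n)^2 + 374*sin(n) + 186)/((sin(n) + 4)^3*(sin(n) + 7)^3)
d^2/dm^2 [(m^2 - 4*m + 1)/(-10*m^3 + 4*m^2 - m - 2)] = 2*(-100*m^6 + 1200*m^5 - 1050*m^4 + 480*m^3 - 582*m^2 + 168*m - 21)/(1000*m^9 - 1200*m^8 + 780*m^7 + 296*m^6 - 402*m^5 + 204*m^4 + 73*m^3 - 42*m^2 + 12*m + 8)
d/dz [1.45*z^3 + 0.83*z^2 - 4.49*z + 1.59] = 4.35*z^2 + 1.66*z - 4.49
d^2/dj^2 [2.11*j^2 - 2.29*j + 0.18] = 4.22000000000000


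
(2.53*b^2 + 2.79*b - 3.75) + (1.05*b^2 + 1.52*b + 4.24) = 3.58*b^2 + 4.31*b + 0.49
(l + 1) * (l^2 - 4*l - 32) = l^3 - 3*l^2 - 36*l - 32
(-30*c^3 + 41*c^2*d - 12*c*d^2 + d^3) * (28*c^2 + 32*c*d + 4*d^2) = -840*c^5 + 188*c^4*d + 856*c^3*d^2 - 192*c^2*d^3 - 16*c*d^4 + 4*d^5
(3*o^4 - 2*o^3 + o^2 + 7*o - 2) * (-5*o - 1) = -15*o^5 + 7*o^4 - 3*o^3 - 36*o^2 + 3*o + 2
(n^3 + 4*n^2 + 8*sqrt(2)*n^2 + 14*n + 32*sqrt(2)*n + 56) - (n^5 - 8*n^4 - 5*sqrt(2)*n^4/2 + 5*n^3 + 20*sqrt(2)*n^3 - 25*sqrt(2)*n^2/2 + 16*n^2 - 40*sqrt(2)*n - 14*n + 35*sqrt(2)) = -n^5 + 5*sqrt(2)*n^4/2 + 8*n^4 - 20*sqrt(2)*n^3 - 4*n^3 - 12*n^2 + 41*sqrt(2)*n^2/2 + 28*n + 72*sqrt(2)*n - 35*sqrt(2) + 56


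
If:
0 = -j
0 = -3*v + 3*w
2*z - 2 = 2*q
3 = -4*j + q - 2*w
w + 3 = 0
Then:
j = 0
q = -3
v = -3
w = -3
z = -2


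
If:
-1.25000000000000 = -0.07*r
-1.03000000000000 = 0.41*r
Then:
No Solution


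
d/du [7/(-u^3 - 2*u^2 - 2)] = 7*u*(3*u + 4)/(u^3 + 2*u^2 + 2)^2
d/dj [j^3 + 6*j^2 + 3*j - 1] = 3*j^2 + 12*j + 3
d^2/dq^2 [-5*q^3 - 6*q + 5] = -30*q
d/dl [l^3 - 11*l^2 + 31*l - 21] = 3*l^2 - 22*l + 31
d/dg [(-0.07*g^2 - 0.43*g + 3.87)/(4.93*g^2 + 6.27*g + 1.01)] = (1.681*g^2 - 38.2996*g - 24.6992)/(24.3049*g^4 + 61.8222*g^3 + 49.2715*g^2 + 12.6654*g + 1.0201)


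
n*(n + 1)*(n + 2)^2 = n^4 + 5*n^3 + 8*n^2 + 4*n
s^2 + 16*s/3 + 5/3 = (s + 1/3)*(s + 5)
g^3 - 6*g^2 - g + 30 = (g - 5)*(g - 3)*(g + 2)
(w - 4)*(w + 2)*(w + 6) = w^3 + 4*w^2 - 20*w - 48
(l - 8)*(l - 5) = l^2 - 13*l + 40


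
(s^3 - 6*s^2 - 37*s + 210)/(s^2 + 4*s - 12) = (s^2 - 12*s + 35)/(s - 2)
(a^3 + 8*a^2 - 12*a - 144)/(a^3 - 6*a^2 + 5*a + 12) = (a^2 + 12*a + 36)/(a^2 - 2*a - 3)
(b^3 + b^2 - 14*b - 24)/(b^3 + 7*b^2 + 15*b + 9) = (b^2 - 2*b - 8)/(b^2 + 4*b + 3)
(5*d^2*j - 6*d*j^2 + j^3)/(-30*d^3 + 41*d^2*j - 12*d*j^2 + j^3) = -j/(6*d - j)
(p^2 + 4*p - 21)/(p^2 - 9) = (p + 7)/(p + 3)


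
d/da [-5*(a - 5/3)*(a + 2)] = -10*a - 5/3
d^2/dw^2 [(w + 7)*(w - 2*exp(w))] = -2*w*exp(w) - 18*exp(w) + 2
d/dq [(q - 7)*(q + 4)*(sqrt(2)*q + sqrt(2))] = sqrt(2)*(3*q^2 - 4*q - 31)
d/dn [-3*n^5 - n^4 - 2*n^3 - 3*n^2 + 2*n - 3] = -15*n^4 - 4*n^3 - 6*n^2 - 6*n + 2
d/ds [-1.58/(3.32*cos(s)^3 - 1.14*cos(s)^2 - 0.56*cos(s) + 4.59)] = (-15.7368*cos(s)^2 + 3.6024*cos(s) + 0.8848)*sin(s)/(3.32*cos(s)^3 - 1.14*cos(s)^2 - 0.56*cos(s) + 4.59)^2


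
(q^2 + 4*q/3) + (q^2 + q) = 2*q^2 + 7*q/3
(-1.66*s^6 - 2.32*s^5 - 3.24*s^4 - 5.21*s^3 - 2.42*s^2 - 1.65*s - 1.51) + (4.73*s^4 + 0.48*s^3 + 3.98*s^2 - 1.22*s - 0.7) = -1.66*s^6 - 2.32*s^5 + 1.49*s^4 - 4.73*s^3 + 1.56*s^2 - 2.87*s - 2.21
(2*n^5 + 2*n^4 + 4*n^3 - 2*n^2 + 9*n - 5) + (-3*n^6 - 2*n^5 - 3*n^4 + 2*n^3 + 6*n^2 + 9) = -3*n^6 - n^4 + 6*n^3 + 4*n^2 + 9*n + 4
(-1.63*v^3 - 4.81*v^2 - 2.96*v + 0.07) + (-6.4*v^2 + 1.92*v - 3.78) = -1.63*v^3 - 11.21*v^2 - 1.04*v - 3.71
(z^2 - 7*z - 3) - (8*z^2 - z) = -7*z^2 - 6*z - 3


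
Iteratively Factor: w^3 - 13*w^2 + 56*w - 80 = (w - 4)*(w^2 - 9*w + 20) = (w - 5)*(w - 4)*(w - 4)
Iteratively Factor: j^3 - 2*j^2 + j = (j - 1)*(j^2 - j) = (j - 1)^2*(j)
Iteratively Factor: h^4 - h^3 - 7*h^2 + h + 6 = (h + 1)*(h^3 - 2*h^2 - 5*h + 6) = (h + 1)*(h + 2)*(h^2 - 4*h + 3) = (h - 1)*(h + 1)*(h + 2)*(h - 3)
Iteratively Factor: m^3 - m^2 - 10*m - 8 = (m + 2)*(m^2 - 3*m - 4) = (m + 1)*(m + 2)*(m - 4)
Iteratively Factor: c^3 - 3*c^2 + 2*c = (c - 2)*(c^2 - c) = c*(c - 2)*(c - 1)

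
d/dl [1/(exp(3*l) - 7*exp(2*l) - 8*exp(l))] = (-3*exp(2*l) + 14*exp(l) + 8)*exp(-l)/(-exp(2*l) + 7*exp(l) + 8)^2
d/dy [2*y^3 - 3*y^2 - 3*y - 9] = 6*y^2 - 6*y - 3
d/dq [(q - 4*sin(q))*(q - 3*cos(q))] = (q - 4*sin(q))*(3*sin(q) + 1) - (q - 3*cos(q))*(4*cos(q) - 1)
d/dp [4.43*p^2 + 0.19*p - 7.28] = 8.86*p + 0.19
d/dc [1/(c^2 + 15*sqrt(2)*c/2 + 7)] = 2*(-4*c - 15*sqrt(2))/(2*c^2 + 15*sqrt(2)*c + 14)^2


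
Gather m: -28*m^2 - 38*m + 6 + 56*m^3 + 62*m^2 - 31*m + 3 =56*m^3 + 34*m^2 - 69*m + 9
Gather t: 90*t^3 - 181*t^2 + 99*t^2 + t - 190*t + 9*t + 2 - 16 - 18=90*t^3 - 82*t^2 - 180*t - 32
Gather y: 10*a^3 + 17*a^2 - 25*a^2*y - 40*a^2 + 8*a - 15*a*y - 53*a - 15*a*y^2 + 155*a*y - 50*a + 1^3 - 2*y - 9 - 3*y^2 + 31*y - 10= 10*a^3 - 23*a^2 - 95*a + y^2*(-15*a - 3) + y*(-25*a^2 + 140*a + 29) - 18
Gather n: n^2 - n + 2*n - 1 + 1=n^2 + n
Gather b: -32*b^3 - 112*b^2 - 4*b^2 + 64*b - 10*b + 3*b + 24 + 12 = -32*b^3 - 116*b^2 + 57*b + 36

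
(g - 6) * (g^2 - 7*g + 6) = g^3 - 13*g^2 + 48*g - 36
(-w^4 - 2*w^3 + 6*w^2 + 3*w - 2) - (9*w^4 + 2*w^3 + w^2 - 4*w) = -10*w^4 - 4*w^3 + 5*w^2 + 7*w - 2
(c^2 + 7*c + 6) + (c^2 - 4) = 2*c^2 + 7*c + 2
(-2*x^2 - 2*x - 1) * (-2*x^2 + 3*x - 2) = 4*x^4 - 2*x^3 + x + 2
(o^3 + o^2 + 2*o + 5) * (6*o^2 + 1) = 6*o^5 + 6*o^4 + 13*o^3 + 31*o^2 + 2*o + 5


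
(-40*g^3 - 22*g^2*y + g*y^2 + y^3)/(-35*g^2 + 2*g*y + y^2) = (8*g^2 + 6*g*y + y^2)/(7*g + y)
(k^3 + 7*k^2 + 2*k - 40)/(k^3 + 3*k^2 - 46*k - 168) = (k^2 + 3*k - 10)/(k^2 - k - 42)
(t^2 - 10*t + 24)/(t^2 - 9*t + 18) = (t - 4)/(t - 3)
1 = 1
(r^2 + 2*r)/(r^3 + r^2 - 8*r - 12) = r/(r^2 - r - 6)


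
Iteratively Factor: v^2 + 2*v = (v + 2)*(v)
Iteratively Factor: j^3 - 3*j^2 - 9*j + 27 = (j - 3)*(j^2 - 9) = (j - 3)^2*(j + 3)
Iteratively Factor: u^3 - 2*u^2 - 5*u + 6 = (u - 1)*(u^2 - u - 6) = (u - 1)*(u + 2)*(u - 3)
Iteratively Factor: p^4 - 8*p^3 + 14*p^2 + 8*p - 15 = (p + 1)*(p^3 - 9*p^2 + 23*p - 15) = (p - 5)*(p + 1)*(p^2 - 4*p + 3) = (p - 5)*(p - 3)*(p + 1)*(p - 1)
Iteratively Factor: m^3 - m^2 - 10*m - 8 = (m + 2)*(m^2 - 3*m - 4) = (m + 1)*(m + 2)*(m - 4)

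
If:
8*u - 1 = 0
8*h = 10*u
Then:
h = 5/32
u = 1/8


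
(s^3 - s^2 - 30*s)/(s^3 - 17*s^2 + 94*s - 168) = s*(s + 5)/(s^2 - 11*s + 28)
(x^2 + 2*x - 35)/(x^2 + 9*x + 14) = (x - 5)/(x + 2)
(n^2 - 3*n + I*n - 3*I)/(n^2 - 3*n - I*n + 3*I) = (n + I)/(n - I)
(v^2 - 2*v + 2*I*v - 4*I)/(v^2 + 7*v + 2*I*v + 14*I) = (v - 2)/(v + 7)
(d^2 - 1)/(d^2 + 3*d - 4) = (d + 1)/(d + 4)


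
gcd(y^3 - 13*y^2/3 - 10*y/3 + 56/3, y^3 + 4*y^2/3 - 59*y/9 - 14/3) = y - 7/3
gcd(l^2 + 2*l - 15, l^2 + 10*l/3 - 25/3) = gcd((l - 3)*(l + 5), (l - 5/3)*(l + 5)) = l + 5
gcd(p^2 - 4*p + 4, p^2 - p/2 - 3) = p - 2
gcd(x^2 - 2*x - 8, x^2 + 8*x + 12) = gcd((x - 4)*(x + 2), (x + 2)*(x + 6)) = x + 2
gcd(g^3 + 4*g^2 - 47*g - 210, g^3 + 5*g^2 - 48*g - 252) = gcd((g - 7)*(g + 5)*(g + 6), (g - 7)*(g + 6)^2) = g^2 - g - 42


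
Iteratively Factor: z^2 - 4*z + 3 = (z - 3)*(z - 1)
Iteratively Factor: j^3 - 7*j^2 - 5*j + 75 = (j - 5)*(j^2 - 2*j - 15) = (j - 5)*(j + 3)*(j - 5)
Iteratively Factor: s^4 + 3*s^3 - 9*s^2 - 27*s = (s - 3)*(s^3 + 6*s^2 + 9*s) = (s - 3)*(s + 3)*(s^2 + 3*s) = (s - 3)*(s + 3)^2*(s)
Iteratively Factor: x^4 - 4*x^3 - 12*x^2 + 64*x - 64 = (x + 4)*(x^3 - 8*x^2 + 20*x - 16) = (x - 2)*(x + 4)*(x^2 - 6*x + 8) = (x - 4)*(x - 2)*(x + 4)*(x - 2)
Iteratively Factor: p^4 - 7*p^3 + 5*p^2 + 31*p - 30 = (p - 5)*(p^3 - 2*p^2 - 5*p + 6) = (p - 5)*(p - 3)*(p^2 + p - 2) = (p - 5)*(p - 3)*(p + 2)*(p - 1)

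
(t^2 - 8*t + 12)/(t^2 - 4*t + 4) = (t - 6)/(t - 2)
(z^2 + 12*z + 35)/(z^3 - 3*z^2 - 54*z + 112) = (z + 5)/(z^2 - 10*z + 16)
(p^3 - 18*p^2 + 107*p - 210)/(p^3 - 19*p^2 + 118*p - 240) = (p - 7)/(p - 8)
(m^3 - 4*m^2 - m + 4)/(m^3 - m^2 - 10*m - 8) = (m - 1)/(m + 2)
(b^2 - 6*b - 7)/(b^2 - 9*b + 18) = (b^2 - 6*b - 7)/(b^2 - 9*b + 18)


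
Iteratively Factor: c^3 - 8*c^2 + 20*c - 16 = (c - 2)*(c^2 - 6*c + 8) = (c - 4)*(c - 2)*(c - 2)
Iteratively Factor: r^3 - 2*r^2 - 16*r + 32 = (r + 4)*(r^2 - 6*r + 8) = (r - 2)*(r + 4)*(r - 4)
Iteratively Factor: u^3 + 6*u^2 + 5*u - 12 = (u + 3)*(u^2 + 3*u - 4) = (u + 3)*(u + 4)*(u - 1)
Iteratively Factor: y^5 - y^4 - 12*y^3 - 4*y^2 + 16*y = (y + 2)*(y^4 - 3*y^3 - 6*y^2 + 8*y) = (y + 2)^2*(y^3 - 5*y^2 + 4*y) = (y - 1)*(y + 2)^2*(y^2 - 4*y) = (y - 4)*(y - 1)*(y + 2)^2*(y)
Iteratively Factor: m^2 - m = (m)*(m - 1)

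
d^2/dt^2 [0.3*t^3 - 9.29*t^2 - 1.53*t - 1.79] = 1.8*t - 18.58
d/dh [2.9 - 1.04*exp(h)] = -1.04*exp(h)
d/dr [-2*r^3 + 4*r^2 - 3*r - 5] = -6*r^2 + 8*r - 3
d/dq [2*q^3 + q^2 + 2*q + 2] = 6*q^2 + 2*q + 2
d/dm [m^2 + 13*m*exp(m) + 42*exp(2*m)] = 13*m*exp(m) + 2*m + 84*exp(2*m) + 13*exp(m)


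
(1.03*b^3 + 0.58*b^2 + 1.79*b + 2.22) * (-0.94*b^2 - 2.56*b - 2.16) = -0.9682*b^5 - 3.182*b^4 - 5.3922*b^3 - 7.922*b^2 - 9.5496*b - 4.7952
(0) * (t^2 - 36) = 0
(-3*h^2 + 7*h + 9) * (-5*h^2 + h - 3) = 15*h^4 - 38*h^3 - 29*h^2 - 12*h - 27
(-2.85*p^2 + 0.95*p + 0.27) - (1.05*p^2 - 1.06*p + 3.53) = -3.9*p^2 + 2.01*p - 3.26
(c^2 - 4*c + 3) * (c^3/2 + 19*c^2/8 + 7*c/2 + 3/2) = c^5/2 + 3*c^4/8 - 9*c^3/2 - 43*c^2/8 + 9*c/2 + 9/2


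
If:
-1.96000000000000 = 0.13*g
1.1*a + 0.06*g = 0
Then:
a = 0.82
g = -15.08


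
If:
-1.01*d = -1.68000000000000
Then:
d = 1.66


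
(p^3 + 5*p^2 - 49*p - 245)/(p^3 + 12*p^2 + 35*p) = (p - 7)/p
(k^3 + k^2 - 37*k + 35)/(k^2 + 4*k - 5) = (k^2 + 2*k - 35)/(k + 5)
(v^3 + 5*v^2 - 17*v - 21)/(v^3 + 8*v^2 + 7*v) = (v - 3)/v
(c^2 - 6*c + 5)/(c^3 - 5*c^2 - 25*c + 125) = (c - 1)/(c^2 - 25)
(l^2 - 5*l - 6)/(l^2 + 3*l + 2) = (l - 6)/(l + 2)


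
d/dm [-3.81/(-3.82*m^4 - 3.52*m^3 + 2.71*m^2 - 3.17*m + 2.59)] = (-58.2168*m^3 - 40.2336*m^2 + 20.6502*m - 12.0777)/(3.82*m^4 + 3.52*m^3 - 2.71*m^2 + 3.17*m - 2.59)^2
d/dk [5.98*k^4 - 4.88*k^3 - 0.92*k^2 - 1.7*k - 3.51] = 23.92*k^3 - 14.64*k^2 - 1.84*k - 1.7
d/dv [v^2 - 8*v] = 2*v - 8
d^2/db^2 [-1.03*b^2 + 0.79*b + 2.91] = -2.06000000000000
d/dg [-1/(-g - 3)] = -1/(g + 3)^2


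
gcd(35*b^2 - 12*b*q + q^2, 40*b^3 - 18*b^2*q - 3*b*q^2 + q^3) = -5*b + q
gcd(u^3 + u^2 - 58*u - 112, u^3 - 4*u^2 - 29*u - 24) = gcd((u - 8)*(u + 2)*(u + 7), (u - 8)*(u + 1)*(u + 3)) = u - 8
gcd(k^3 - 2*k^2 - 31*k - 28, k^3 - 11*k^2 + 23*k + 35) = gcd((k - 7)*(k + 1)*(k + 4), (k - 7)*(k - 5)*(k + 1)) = k^2 - 6*k - 7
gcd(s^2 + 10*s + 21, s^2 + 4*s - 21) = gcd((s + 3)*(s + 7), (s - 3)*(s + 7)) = s + 7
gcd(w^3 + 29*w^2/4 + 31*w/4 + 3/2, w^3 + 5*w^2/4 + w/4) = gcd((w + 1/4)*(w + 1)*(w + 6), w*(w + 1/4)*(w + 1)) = w^2 + 5*w/4 + 1/4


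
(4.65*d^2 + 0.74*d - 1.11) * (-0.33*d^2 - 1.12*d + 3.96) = -1.5345*d^4 - 5.4522*d^3 + 17.9515*d^2 + 4.1736*d - 4.3956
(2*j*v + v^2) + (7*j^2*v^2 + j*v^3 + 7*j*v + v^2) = 7*j^2*v^2 + j*v^3 + 9*j*v + 2*v^2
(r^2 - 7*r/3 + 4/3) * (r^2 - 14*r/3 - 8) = r^4 - 7*r^3 + 38*r^2/9 + 112*r/9 - 32/3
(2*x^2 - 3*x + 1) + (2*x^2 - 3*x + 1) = 4*x^2 - 6*x + 2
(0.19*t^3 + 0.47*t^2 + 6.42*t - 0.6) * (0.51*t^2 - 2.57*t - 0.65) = 0.0969*t^5 - 0.2486*t^4 + 1.9428*t^3 - 17.1109*t^2 - 2.631*t + 0.39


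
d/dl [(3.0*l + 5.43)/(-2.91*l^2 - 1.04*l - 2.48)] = (8.73*l^2 + 31.6026*l - 1.7928)/(8.4681*l^4 + 6.0528*l^3 + 15.5152*l^2 + 5.1584*l + 6.1504)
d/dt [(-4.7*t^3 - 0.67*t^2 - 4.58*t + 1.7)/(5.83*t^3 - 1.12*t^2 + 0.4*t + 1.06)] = (1.4210854715202e-14*t^5 + 9.1701*t^4 + 49.6428*t^3 - 50.0766*t^2 + 2.3876*t - 5.5348)/(33.9889*t^6 - 13.0592*t^5 + 5.9184*t^4 + 11.4636*t^3 - 2.2144*t^2 + 0.848*t + 1.1236)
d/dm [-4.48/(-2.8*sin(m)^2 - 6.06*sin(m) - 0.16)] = -(25.088*sin(m) + 27.1488)*cos(m)/(2.8*sin(m)^2 + 6.06*sin(m) + 0.16)^2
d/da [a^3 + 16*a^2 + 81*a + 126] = 3*a^2 + 32*a + 81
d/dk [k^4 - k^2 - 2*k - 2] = 4*k^3 - 2*k - 2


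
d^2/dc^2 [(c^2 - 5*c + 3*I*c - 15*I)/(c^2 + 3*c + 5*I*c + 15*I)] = (c^3*(-16 - 4*I) - 180*I*c^2 + c*(720 + 180*I) - 480 + 1380*I)/(c^6 + c^5*(9 + 15*I) + c^4*(-48 + 135*I) + c^3*(-648 + 280*I) + c^2*(-2025 - 720*I) + c*(-2025 - 3375*I) - 3375*I)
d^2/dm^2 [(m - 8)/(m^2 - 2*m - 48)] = 2/(m^3 + 18*m^2 + 108*m + 216)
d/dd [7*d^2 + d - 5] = 14*d + 1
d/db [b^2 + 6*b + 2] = 2*b + 6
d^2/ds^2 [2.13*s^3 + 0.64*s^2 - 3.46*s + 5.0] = 12.78*s + 1.28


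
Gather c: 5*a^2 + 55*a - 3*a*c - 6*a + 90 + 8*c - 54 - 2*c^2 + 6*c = 5*a^2 + 49*a - 2*c^2 + c*(14 - 3*a) + 36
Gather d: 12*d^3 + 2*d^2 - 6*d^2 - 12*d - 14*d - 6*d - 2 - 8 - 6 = 12*d^3 - 4*d^2 - 32*d - 16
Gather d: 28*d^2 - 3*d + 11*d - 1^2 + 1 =28*d^2 + 8*d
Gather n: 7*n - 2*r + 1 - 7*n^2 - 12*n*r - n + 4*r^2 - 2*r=-7*n^2 + n*(6 - 12*r) + 4*r^2 - 4*r + 1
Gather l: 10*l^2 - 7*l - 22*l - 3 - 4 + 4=10*l^2 - 29*l - 3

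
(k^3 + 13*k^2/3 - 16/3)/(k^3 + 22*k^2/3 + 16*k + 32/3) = (k - 1)/(k + 2)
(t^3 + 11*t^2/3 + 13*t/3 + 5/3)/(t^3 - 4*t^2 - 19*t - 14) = (3*t^2 + 8*t + 5)/(3*(t^2 - 5*t - 14))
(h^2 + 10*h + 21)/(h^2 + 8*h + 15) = (h + 7)/(h + 5)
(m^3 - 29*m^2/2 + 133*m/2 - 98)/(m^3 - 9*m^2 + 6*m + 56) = (m - 7/2)/(m + 2)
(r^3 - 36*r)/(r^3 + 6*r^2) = (r - 6)/r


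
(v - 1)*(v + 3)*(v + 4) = v^3 + 6*v^2 + 5*v - 12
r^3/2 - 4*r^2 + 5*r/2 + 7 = (r/2 + 1/2)*(r - 7)*(r - 2)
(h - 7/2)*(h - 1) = h^2 - 9*h/2 + 7/2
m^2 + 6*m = m*(m + 6)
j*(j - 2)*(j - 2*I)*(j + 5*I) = j^4 - 2*j^3 + 3*I*j^3 + 10*j^2 - 6*I*j^2 - 20*j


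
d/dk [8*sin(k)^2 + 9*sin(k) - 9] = (16*sin(k) + 9)*cos(k)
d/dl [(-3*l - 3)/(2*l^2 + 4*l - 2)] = 3*(-l^2 - 2*l + 2*(l + 1)^2 + 1)/(2*(l^2 + 2*l - 1)^2)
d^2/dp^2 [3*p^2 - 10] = 6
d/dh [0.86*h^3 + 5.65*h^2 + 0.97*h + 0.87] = 2.58*h^2 + 11.3*h + 0.97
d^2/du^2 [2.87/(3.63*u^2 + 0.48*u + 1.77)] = (-75.635406*u^2 - 10.001376*u + 2.87*(7.26*u + 0.48)*(14.52*u + 0.96) - 36.880074)/(3.63*u^2 + 0.48*u + 1.77)^3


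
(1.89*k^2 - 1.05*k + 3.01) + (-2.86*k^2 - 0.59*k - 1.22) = -0.97*k^2 - 1.64*k + 1.79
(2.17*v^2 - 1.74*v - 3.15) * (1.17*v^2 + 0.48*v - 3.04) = 2.5389*v^4 - 0.9942*v^3 - 11.1175*v^2 + 3.7776*v + 9.576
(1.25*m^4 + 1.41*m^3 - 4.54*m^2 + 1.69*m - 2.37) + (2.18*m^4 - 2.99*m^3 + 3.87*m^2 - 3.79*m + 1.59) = 3.43*m^4 - 1.58*m^3 - 0.67*m^2 - 2.1*m - 0.78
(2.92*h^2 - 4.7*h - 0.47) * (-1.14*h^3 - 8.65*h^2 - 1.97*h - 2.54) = -3.3288*h^5 - 19.9*h^4 + 35.4384*h^3 + 5.9077*h^2 + 12.8639*h + 1.1938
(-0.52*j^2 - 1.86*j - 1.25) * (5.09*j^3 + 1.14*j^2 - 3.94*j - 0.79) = -2.6468*j^5 - 10.0602*j^4 - 6.4341*j^3 + 6.3142*j^2 + 6.3944*j + 0.9875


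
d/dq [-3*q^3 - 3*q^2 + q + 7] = -9*q^2 - 6*q + 1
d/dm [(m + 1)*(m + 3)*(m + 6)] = 3*m^2 + 20*m + 27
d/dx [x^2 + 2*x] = 2*x + 2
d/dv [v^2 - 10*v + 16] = 2*v - 10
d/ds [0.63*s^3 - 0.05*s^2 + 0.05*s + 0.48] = 1.89*s^2 - 0.1*s + 0.05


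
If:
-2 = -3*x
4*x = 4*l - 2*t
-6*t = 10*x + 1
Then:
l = 1/36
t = -23/18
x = 2/3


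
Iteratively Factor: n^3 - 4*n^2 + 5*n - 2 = (n - 2)*(n^2 - 2*n + 1) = (n - 2)*(n - 1)*(n - 1)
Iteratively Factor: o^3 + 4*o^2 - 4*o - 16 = (o + 4)*(o^2 - 4) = (o + 2)*(o + 4)*(o - 2)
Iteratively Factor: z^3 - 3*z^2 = (z - 3)*(z^2) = z*(z - 3)*(z)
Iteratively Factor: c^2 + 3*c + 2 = (c + 1)*(c + 2)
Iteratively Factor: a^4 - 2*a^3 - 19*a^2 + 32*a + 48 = (a - 4)*(a^3 + 2*a^2 - 11*a - 12) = (a - 4)*(a + 4)*(a^2 - 2*a - 3) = (a - 4)*(a + 1)*(a + 4)*(a - 3)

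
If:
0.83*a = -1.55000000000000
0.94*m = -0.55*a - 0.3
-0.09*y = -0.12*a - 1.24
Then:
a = -1.87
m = 0.77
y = 11.29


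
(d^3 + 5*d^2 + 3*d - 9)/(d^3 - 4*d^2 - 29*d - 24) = (d^2 + 2*d - 3)/(d^2 - 7*d - 8)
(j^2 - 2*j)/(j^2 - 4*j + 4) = j/(j - 2)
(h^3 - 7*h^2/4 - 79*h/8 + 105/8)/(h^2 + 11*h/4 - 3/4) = (8*h^2 - 38*h + 35)/(2*(4*h - 1))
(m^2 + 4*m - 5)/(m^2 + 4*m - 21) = (m^2 + 4*m - 5)/(m^2 + 4*m - 21)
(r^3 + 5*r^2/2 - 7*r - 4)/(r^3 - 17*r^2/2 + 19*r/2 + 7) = (r + 4)/(r - 7)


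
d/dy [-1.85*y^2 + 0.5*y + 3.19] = 0.5 - 3.7*y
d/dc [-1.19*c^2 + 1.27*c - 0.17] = 1.27 - 2.38*c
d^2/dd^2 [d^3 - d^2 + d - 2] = 6*d - 2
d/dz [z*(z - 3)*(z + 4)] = 3*z^2 + 2*z - 12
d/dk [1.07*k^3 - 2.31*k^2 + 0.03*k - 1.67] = 3.21*k^2 - 4.62*k + 0.03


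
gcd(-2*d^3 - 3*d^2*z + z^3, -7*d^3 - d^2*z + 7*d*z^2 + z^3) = d + z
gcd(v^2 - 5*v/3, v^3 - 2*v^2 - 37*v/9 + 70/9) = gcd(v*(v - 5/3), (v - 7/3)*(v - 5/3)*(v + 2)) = v - 5/3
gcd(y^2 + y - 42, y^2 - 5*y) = 1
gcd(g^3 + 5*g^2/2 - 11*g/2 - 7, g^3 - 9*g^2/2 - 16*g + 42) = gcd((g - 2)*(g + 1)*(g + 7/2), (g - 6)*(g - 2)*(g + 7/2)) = g^2 + 3*g/2 - 7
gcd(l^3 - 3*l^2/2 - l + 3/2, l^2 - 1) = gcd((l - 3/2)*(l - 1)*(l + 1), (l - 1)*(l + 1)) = l^2 - 1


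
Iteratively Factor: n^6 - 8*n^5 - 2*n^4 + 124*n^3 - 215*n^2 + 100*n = (n - 1)*(n^5 - 7*n^4 - 9*n^3 + 115*n^2 - 100*n) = (n - 1)*(n + 4)*(n^4 - 11*n^3 + 35*n^2 - 25*n) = (n - 5)*(n - 1)*(n + 4)*(n^3 - 6*n^2 + 5*n) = n*(n - 5)*(n - 1)*(n + 4)*(n^2 - 6*n + 5) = n*(n - 5)^2*(n - 1)*(n + 4)*(n - 1)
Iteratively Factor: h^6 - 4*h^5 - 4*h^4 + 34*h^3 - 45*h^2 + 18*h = (h - 2)*(h^5 - 2*h^4 - 8*h^3 + 18*h^2 - 9*h) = (h - 2)*(h - 1)*(h^4 - h^3 - 9*h^2 + 9*h) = (h - 2)*(h - 1)*(h + 3)*(h^3 - 4*h^2 + 3*h) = (h - 3)*(h - 2)*(h - 1)*(h + 3)*(h^2 - h) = h*(h - 3)*(h - 2)*(h - 1)*(h + 3)*(h - 1)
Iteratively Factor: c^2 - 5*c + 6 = (c - 2)*(c - 3)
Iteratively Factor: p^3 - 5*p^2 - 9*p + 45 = (p + 3)*(p^2 - 8*p + 15) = (p - 3)*(p + 3)*(p - 5)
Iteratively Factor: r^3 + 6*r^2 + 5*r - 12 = (r + 4)*(r^2 + 2*r - 3) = (r + 3)*(r + 4)*(r - 1)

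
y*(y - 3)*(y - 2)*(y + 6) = y^4 + y^3 - 24*y^2 + 36*y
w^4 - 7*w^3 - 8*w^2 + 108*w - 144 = (w - 6)*(w - 3)*(w - 2)*(w + 4)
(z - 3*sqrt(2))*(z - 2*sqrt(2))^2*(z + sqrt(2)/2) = z^4 - 13*sqrt(2)*z^3/2 + 25*z^2 - 8*sqrt(2)*z - 24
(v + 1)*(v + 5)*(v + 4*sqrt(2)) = v^3 + 4*sqrt(2)*v^2 + 6*v^2 + 5*v + 24*sqrt(2)*v + 20*sqrt(2)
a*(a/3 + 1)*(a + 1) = a^3/3 + 4*a^2/3 + a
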